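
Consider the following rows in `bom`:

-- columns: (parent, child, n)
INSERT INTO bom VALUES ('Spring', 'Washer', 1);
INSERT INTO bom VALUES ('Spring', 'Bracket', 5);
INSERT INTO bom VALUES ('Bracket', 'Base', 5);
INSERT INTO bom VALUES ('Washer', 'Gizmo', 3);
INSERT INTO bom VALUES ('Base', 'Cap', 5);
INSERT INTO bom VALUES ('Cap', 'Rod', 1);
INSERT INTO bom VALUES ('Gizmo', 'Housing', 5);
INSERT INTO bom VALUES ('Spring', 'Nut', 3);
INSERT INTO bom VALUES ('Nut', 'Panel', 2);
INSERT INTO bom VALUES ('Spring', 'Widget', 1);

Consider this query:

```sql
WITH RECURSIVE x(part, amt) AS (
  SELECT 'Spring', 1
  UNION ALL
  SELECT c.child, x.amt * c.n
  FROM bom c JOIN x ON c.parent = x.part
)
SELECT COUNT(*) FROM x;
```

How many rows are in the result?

Base: (Spring, amt=1).
Iteration 1: components of {Spring} -> Bracket = 1*5 = 5, Nut = 1*3 = 3, Washer = 1*1 = 1, Widget = 1*1 = 1.
Iteration 2: components of {Bracket,Nut,Washer,Widget} -> Base = 5*5 = 25, Gizmo = 1*3 = 3, Panel = 3*2 = 6.
Iteration 3: components of {Base,Gizmo,Panel} -> Cap = 25*5 = 125, Housing = 3*5 = 15.
Iteration 4: components of {Cap,Housing} -> Rod = 125*1 = 125.
Iteration 5: no further components; recursion stops.
Total rows emitted: 11.

11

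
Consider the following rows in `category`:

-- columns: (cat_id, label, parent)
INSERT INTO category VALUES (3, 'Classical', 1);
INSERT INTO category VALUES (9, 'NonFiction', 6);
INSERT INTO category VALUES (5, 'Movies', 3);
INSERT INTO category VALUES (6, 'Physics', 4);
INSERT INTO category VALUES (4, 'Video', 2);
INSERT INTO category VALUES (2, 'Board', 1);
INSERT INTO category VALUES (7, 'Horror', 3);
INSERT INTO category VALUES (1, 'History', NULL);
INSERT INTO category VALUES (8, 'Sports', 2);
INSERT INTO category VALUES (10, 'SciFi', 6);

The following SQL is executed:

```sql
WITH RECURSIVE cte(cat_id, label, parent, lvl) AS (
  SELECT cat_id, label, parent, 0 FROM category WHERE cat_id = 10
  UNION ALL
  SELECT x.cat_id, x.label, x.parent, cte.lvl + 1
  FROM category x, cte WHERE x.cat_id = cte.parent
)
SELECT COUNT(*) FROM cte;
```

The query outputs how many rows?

Base: cat_id=10 (SciFi), parent=6, lvl 0.
Iteration 1: join on cat_id=6 -> Physics (id 6, parent=4, lvl 1).
Iteration 2: join on cat_id=4 -> Video (id 4, parent=2, lvl 2).
Iteration 3: join on cat_id=2 -> Board (id 2, parent=1, lvl 3).
Iteration 4: join on cat_id=1 -> History (id 1, parent=NULL, lvl 4).
Iteration 5: parent is NULL; no match; recursion stops.
Total rows emitted: 5.

5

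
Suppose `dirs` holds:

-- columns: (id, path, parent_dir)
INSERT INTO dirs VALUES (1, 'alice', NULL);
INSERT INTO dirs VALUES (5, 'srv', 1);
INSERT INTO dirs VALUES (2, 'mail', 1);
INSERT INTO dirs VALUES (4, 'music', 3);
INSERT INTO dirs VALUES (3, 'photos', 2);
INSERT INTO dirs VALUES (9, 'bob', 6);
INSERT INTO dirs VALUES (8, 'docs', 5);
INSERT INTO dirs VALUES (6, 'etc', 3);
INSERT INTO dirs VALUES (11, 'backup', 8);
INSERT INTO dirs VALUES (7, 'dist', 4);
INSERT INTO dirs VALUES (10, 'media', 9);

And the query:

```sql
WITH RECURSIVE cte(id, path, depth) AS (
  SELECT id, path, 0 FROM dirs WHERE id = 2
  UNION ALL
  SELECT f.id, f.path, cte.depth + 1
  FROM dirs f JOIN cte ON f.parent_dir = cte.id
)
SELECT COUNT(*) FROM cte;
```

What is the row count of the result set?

7

Base: id=2 (mail) at depth 0.
Iteration 1: rows with parent_dir in {2} -> photos (id 3, depth 1).
Iteration 2: rows with parent_dir in {3} -> music (id 4, depth 2), etc (id 6, depth 2).
Iteration 3: rows with parent_dir in {4,6} -> dist (id 7, depth 3), bob (id 9, depth 3).
Iteration 4: rows with parent_dir in {7,9} -> media (id 10, depth 4).
Iteration 5: no rows with parent_dir in {10}; recursion stops.
Total rows emitted: 7.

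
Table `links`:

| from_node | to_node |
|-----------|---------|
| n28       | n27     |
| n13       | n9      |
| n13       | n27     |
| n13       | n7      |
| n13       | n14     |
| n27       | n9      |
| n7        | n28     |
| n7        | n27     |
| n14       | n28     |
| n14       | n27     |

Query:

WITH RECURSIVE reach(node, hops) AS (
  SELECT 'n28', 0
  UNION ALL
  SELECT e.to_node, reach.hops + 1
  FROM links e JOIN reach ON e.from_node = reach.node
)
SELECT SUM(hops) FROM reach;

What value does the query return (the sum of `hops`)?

3

Base: (n28, hops=0).
Iteration 1: edges from {n28} -> (n27, hops=1).
Iteration 2: edges from {n27} -> (n9, hops=2).
Iteration 3: no outgoing edges from {n9}; recursion stops.
SUM(hops) = 0 + 1 + 2 = 3.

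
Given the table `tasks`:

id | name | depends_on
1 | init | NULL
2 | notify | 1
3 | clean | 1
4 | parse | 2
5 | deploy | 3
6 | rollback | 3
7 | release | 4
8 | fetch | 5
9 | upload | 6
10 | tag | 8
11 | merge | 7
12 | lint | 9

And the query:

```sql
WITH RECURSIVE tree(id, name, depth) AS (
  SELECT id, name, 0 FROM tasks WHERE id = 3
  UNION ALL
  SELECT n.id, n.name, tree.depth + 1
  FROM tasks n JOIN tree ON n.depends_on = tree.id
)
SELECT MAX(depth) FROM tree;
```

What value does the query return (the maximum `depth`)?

Base: id=3 (clean) at depth 0.
Iteration 1: rows with depends_on in {3} -> deploy (id 5, depth 1), rollback (id 6, depth 1).
Iteration 2: rows with depends_on in {5,6} -> fetch (id 8, depth 2), upload (id 9, depth 2).
Iteration 3: rows with depends_on in {8,9} -> tag (id 10, depth 3), lint (id 12, depth 3).
Iteration 4: no rows with depends_on in {10,12}; recursion stops.
depth values: 0, 1, 1, 2, 2, 3, 3; the maximum is 3.

3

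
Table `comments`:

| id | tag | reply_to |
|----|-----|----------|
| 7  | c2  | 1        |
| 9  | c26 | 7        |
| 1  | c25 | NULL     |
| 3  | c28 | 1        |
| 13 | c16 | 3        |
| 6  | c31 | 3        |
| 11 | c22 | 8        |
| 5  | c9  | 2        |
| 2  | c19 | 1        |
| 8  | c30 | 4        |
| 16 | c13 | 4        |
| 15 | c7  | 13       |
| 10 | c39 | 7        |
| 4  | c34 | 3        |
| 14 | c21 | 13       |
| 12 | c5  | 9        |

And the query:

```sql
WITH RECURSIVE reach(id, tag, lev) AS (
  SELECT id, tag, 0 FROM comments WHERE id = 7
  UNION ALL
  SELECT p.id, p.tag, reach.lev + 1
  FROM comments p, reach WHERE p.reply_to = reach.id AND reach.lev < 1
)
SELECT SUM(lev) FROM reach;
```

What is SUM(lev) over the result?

2

Base: id=7 (c2) at lev 0.
Iteration 1: rows with reply_to in {7} -> c26 (id 9, lev 1), c39 (id 10, lev 1).
Iteration 2: lev < 1 fails for all current rows; recursion stops.
SUM(lev) = 0 + 1 + 1 = 2.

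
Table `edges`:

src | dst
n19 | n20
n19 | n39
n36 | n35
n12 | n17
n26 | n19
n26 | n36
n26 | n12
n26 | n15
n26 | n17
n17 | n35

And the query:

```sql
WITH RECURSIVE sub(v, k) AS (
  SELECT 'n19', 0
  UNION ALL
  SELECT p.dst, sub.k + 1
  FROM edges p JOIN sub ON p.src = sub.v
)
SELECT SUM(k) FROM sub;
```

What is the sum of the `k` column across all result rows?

2

Base: (n19, k=0).
Iteration 1: edges from {n19} -> (n20, k=1), (n39, k=1).
Iteration 2: no outgoing edges from {n20,n39}; recursion stops.
SUM(k) = 0 + 1 + 1 = 2.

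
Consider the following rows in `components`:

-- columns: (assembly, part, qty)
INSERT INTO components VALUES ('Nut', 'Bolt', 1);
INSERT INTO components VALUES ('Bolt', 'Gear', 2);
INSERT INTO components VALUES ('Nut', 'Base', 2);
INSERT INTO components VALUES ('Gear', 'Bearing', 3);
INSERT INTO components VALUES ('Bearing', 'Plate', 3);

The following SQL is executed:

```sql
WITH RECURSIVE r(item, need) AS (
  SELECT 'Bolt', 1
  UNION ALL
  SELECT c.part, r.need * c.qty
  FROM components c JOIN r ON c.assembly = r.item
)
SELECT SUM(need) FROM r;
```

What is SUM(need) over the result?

Base: (Bolt, need=1).
Iteration 1: components of {Bolt} -> Gear = 1*2 = 2.
Iteration 2: components of {Gear} -> Bearing = 2*3 = 6.
Iteration 3: components of {Bearing} -> Plate = 6*3 = 18.
Iteration 4: no further components; recursion stops.
SUM(need) = 1 + 2 + 6 + 18 = 27.

27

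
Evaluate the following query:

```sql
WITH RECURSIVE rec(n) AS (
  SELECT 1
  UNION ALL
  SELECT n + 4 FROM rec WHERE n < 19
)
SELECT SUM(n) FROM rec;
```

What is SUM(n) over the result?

Base: n=1.
Iteration 1: 1 < 19 holds -> n = 1 + 4 = 5.
Iteration 2: 5 < 19 holds -> n = 5 + 4 = 9.
Iteration 3: 9 < 19 holds -> n = 9 + 4 = 13.
Iteration 4: 13 < 19 holds -> n = 13 + 4 = 17.
Iteration 5: 17 < 19 holds -> n = 17 + 4 = 21.
Iteration 6: 21 < 19 fails; recursion stops.
SUM(n) = 1 + 5 + 9 + 13 + 17 + 21 = 66.

66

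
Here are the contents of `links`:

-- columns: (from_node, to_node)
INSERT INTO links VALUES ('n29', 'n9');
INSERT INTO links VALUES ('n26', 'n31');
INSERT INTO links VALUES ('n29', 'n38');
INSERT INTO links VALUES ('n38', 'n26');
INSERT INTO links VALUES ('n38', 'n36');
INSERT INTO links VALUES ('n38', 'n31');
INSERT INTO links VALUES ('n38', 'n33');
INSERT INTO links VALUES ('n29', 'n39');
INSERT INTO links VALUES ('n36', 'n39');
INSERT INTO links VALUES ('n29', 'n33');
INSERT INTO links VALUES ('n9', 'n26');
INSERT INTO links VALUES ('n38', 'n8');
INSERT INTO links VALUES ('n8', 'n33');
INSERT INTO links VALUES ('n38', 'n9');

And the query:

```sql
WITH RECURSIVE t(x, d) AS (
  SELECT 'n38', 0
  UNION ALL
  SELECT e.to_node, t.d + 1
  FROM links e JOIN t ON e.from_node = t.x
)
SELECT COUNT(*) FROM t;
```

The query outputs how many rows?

12

Base: (n38, d=0).
Iteration 1: edges from {n38} -> (n26, d=1), (n31, d=1), (n33, d=1), (n36, d=1), (n8, d=1), (n9, d=1).
Iteration 2: edges from {n26,n31,n33,n36,n8,n9} -> (n26, d=2), (n31, d=2), (n33, d=2), (n39, d=2).
Iteration 3: edges from {n26,n31,n33,n39} -> (n31, d=3).
Iteration 4: no outgoing edges from {n31}; recursion stops.
Total rows emitted: 12.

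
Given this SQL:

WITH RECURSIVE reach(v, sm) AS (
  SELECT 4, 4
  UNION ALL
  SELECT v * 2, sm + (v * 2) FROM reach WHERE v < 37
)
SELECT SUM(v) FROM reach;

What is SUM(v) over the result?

Base: v=4, sm=4.
Iteration 1: 4 < 37 holds -> v = 4 * 2 = 8, sm = 4 + 8 = 12.
Iteration 2: 8 < 37 holds -> v = 8 * 2 = 16, sm = 12 + 16 = 28.
Iteration 3: 16 < 37 holds -> v = 16 * 2 = 32, sm = 28 + 32 = 60.
Iteration 4: 32 < 37 holds -> v = 32 * 2 = 64, sm = 60 + 64 = 124.
Iteration 5: 64 < 37 fails; recursion stops.
SUM(v) = 4 + 8 + 16 + 32 + 64 = 124.

124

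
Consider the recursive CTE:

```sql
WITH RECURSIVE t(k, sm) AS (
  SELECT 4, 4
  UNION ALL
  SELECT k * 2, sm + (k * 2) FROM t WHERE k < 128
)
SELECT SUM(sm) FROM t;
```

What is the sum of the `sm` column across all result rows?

Base: k=4, sm=4.
Iteration 1: 4 < 128 holds -> k = 4 * 2 = 8, sm = 4 + 8 = 12.
Iteration 2: 8 < 128 holds -> k = 8 * 2 = 16, sm = 12 + 16 = 28.
Iteration 3: 16 < 128 holds -> k = 16 * 2 = 32, sm = 28 + 32 = 60.
Iteration 4: 32 < 128 holds -> k = 32 * 2 = 64, sm = 60 + 64 = 124.
Iteration 5: 64 < 128 holds -> k = 64 * 2 = 128, sm = 124 + 128 = 252.
Iteration 6: 128 < 128 fails; recursion stops.
SUM(sm) = 4 + 12 + 28 + 60 + 124 + 252 = 480.

480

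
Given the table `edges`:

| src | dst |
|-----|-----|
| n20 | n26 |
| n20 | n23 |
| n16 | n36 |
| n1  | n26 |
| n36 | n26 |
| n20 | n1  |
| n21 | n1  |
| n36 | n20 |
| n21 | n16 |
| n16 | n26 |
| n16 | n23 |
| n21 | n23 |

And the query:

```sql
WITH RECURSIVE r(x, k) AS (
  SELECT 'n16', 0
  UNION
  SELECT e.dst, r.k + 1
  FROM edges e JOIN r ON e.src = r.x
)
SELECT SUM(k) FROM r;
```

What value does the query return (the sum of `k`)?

Base: (n16, k=0).
Iteration 1: edges from {n16} -> (n23, k=1), (n26, k=1), (n36, k=1).
Iteration 2: edges from {n23,n26,n36} -> (n20, k=2), (n26, k=2).
Iteration 3: edges from {n20,n26} -> (n1, k=3), (n23, k=3), (n26, k=3).
Iteration 4: edges from {n1,n23,n26} -> (n26, k=4).
Iteration 5: no outgoing edges from {n26}; recursion stops.
SUM(k) = 0 + 1 + 1 + 1 + 2 + 2 + 3 + 3 + 3 + 4 = 20.

20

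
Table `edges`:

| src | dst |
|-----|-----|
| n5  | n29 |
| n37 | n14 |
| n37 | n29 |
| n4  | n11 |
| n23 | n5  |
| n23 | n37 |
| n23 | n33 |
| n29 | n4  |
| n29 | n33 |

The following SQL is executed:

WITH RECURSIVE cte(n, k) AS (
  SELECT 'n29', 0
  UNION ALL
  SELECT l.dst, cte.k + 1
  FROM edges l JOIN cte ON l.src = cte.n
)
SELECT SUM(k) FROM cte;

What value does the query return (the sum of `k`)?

Base: (n29, k=0).
Iteration 1: edges from {n29} -> (n33, k=1), (n4, k=1).
Iteration 2: edges from {n33,n4} -> (n11, k=2).
Iteration 3: no outgoing edges from {n11}; recursion stops.
SUM(k) = 0 + 1 + 1 + 2 = 4.

4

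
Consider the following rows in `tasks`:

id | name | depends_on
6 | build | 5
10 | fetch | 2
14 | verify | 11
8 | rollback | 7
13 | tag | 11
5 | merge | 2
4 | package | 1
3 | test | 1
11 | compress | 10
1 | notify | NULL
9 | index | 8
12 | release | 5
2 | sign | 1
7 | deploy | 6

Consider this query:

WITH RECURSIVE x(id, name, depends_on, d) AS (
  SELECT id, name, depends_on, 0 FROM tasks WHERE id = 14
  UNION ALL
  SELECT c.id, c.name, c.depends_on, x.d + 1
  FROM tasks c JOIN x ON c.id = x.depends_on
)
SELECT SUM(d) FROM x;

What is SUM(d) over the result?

Base: id=14 (verify), depends_on=11, d 0.
Iteration 1: join on id=11 -> compress (id 11, depends_on=10, d 1).
Iteration 2: join on id=10 -> fetch (id 10, depends_on=2, d 2).
Iteration 3: join on id=2 -> sign (id 2, depends_on=1, d 3).
Iteration 4: join on id=1 -> notify (id 1, depends_on=NULL, d 4).
Iteration 5: depends_on is NULL; no match; recursion stops.
SUM(d) = 0 + 1 + 2 + 3 + 4 = 10.

10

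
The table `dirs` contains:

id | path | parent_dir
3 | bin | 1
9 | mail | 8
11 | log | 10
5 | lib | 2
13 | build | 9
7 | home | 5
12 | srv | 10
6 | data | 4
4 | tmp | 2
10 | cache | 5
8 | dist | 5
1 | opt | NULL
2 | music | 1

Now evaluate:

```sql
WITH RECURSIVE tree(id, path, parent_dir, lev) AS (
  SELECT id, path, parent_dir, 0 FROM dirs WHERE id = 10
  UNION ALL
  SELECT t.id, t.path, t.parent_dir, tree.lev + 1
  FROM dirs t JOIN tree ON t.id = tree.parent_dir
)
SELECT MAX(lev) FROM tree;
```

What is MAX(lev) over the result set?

Base: id=10 (cache), parent_dir=5, lev 0.
Iteration 1: join on id=5 -> lib (id 5, parent_dir=2, lev 1).
Iteration 2: join on id=2 -> music (id 2, parent_dir=1, lev 2).
Iteration 3: join on id=1 -> opt (id 1, parent_dir=NULL, lev 3).
Iteration 4: parent_dir is NULL; no match; recursion stops.
lev values: 0, 1, 2, 3; the maximum is 3.

3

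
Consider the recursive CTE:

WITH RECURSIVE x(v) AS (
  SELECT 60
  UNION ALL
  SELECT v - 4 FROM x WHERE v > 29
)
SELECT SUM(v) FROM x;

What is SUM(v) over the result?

396

Base: v=60.
Iteration 1: 60 > 29 holds -> v = 60 - 4 = 56.
Iteration 2: 56 > 29 holds -> v = 56 - 4 = 52.
Iteration 3: 52 > 29 holds -> v = 52 - 4 = 48.
Iteration 4: 48 > 29 holds -> v = 48 - 4 = 44.
Iteration 5: 44 > 29 holds -> v = 44 - 4 = 40.
Iteration 6: 40 > 29 holds -> v = 40 - 4 = 36.
Iteration 7: 36 > 29 holds -> v = 36 - 4 = 32.
Iteration 8: 32 > 29 holds -> v = 32 - 4 = 28.
Iteration 9: 28 > 29 fails; recursion stops.
SUM(v) = 60 + 56 + 52 + 48 + 44 + 40 + 36 + 32 + 28 = 396.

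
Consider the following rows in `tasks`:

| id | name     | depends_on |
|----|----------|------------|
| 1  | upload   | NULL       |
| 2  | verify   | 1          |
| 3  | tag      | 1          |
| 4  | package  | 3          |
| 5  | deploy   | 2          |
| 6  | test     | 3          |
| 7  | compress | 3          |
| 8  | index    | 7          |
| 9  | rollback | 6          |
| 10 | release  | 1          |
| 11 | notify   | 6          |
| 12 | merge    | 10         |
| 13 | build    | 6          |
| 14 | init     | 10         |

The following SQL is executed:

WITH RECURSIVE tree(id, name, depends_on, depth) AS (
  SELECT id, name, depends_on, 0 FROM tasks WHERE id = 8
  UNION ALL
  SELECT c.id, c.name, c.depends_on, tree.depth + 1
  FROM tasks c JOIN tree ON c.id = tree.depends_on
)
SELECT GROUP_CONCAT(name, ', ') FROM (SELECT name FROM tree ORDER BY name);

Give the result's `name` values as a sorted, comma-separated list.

Base: id=8 (index), depends_on=7, depth 0.
Iteration 1: join on id=7 -> compress (id 7, depends_on=3, depth 1).
Iteration 2: join on id=3 -> tag (id 3, depends_on=1, depth 2).
Iteration 3: join on id=1 -> upload (id 1, depends_on=NULL, depth 3).
Iteration 4: depends_on is NULL; no match; recursion stops.

compress, index, tag, upload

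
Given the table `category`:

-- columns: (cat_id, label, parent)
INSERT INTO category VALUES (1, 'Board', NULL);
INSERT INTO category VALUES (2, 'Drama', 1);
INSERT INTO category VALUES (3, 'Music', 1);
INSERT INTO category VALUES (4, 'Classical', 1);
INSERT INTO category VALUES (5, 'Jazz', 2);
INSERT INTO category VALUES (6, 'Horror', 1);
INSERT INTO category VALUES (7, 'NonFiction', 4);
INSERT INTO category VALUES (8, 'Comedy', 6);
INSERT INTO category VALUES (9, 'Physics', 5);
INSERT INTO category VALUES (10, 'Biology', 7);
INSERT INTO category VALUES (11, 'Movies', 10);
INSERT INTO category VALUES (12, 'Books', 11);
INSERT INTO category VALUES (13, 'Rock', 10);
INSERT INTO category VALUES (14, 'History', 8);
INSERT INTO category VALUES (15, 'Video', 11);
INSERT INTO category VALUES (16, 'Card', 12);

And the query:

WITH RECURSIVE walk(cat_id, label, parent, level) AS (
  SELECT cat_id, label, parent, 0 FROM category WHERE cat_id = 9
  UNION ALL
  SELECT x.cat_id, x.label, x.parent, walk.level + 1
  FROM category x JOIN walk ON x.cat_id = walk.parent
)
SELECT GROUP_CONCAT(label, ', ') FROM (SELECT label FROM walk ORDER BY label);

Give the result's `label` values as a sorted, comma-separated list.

Board, Drama, Jazz, Physics

Base: cat_id=9 (Physics), parent=5, level 0.
Iteration 1: join on cat_id=5 -> Jazz (id 5, parent=2, level 1).
Iteration 2: join on cat_id=2 -> Drama (id 2, parent=1, level 2).
Iteration 3: join on cat_id=1 -> Board (id 1, parent=NULL, level 3).
Iteration 4: parent is NULL; no match; recursion stops.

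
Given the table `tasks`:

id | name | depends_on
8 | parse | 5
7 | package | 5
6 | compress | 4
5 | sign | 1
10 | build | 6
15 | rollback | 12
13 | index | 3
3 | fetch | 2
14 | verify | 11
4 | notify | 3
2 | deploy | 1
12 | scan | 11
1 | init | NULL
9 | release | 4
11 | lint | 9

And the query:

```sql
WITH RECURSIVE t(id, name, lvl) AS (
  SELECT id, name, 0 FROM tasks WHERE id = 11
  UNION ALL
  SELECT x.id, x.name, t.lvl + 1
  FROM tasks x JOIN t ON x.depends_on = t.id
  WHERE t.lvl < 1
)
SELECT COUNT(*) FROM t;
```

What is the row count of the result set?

Base: id=11 (lint) at lvl 0.
Iteration 1: rows with depends_on in {11} -> scan (id 12, lvl 1), verify (id 14, lvl 1).
Iteration 2: lvl < 1 fails for all current rows; recursion stops.
Total rows emitted: 3.

3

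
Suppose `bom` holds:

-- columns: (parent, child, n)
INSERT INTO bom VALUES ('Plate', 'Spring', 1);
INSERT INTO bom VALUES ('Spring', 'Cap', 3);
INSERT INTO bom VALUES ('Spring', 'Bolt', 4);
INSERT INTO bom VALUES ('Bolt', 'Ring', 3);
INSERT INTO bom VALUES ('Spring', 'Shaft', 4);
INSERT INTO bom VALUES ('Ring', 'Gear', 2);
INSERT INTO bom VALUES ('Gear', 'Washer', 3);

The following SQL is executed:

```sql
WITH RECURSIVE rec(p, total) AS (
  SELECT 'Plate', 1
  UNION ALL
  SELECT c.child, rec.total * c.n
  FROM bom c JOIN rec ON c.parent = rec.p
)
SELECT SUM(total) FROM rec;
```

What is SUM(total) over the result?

Base: (Plate, total=1).
Iteration 1: components of {Plate} -> Spring = 1*1 = 1.
Iteration 2: components of {Spring} -> Bolt = 1*4 = 4, Cap = 1*3 = 3, Shaft = 1*4 = 4.
Iteration 3: components of {Bolt,Cap,Shaft} -> Ring = 4*3 = 12.
Iteration 4: components of {Ring} -> Gear = 12*2 = 24.
Iteration 5: components of {Gear} -> Washer = 24*3 = 72.
Iteration 6: no further components; recursion stops.
SUM(total) = 1 + 1 + 3 + 4 + 4 + 12 + 24 + 72 = 121.

121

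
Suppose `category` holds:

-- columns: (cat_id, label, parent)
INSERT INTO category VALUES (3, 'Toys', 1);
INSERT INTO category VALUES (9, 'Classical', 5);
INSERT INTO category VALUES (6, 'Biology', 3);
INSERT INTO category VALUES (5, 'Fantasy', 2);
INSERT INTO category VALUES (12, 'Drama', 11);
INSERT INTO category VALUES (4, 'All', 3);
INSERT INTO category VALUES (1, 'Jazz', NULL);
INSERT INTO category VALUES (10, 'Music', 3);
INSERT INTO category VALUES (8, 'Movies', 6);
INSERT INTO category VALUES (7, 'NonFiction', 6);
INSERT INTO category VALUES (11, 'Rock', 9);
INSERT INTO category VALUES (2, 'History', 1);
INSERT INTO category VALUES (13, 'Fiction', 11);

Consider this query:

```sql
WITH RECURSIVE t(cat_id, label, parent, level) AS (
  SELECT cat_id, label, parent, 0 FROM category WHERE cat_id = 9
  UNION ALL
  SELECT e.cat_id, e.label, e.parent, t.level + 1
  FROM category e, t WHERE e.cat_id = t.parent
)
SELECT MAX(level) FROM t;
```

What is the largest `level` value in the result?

3

Base: cat_id=9 (Classical), parent=5, level 0.
Iteration 1: join on cat_id=5 -> Fantasy (id 5, parent=2, level 1).
Iteration 2: join on cat_id=2 -> History (id 2, parent=1, level 2).
Iteration 3: join on cat_id=1 -> Jazz (id 1, parent=NULL, level 3).
Iteration 4: parent is NULL; no match; recursion stops.
level values: 0, 1, 2, 3; the maximum is 3.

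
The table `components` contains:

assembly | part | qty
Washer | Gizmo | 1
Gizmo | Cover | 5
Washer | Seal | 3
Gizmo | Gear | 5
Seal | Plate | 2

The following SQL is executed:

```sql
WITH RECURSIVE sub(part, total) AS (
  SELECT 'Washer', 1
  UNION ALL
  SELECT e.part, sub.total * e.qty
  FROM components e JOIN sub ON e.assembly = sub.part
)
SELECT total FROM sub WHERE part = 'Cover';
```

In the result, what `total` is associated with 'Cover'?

5

Base: (Washer, total=1).
Iteration 1: components of {Washer} -> Gizmo = 1*1 = 1, Seal = 1*3 = 3.
Iteration 2: components of {Gizmo,Seal} -> Cover = 1*5 = 5, Gear = 1*5 = 5, Plate = 3*2 = 6.
Iteration 3: no further components; recursion stops.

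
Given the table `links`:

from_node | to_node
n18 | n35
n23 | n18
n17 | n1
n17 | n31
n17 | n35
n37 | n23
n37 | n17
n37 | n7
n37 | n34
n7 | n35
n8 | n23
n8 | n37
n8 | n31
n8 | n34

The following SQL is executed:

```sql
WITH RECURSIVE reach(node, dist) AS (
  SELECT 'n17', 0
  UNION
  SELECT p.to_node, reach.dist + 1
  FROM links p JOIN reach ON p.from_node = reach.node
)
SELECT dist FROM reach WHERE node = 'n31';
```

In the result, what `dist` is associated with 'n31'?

Base: (n17, dist=0).
Iteration 1: edges from {n17} -> (n1, dist=1), (n31, dist=1), (n35, dist=1).
Iteration 2: no outgoing edges from {n1,n31,n35}; recursion stops.

1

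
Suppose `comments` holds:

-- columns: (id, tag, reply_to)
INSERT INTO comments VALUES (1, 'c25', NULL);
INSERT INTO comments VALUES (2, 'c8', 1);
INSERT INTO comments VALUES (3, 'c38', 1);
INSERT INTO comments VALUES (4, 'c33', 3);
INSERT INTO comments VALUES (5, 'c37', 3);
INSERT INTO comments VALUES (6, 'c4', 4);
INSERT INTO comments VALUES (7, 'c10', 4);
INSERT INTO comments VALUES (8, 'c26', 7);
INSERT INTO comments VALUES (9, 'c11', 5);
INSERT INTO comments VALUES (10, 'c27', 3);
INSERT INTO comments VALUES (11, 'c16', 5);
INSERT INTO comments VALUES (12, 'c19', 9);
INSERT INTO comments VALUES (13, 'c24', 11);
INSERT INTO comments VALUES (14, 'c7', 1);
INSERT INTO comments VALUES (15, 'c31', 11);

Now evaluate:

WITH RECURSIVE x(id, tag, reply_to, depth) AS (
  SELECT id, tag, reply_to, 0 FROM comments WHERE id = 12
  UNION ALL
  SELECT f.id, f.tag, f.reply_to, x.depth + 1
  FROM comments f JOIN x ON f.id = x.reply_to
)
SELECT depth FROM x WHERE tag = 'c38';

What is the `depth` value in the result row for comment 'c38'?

Base: id=12 (c19), reply_to=9, depth 0.
Iteration 1: join on id=9 -> c11 (id 9, reply_to=5, depth 1).
Iteration 2: join on id=5 -> c37 (id 5, reply_to=3, depth 2).
Iteration 3: join on id=3 -> c38 (id 3, reply_to=1, depth 3).
Iteration 4: join on id=1 -> c25 (id 1, reply_to=NULL, depth 4).
Iteration 5: reply_to is NULL; no match; recursion stops.

3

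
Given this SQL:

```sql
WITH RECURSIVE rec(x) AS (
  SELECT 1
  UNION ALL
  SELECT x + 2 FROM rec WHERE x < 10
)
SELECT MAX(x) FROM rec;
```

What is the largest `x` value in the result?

11

Base: x=1.
Iteration 1: 1 < 10 holds -> x = 1 + 2 = 3.
Iteration 2: 3 < 10 holds -> x = 3 + 2 = 5.
Iteration 3: 5 < 10 holds -> x = 5 + 2 = 7.
Iteration 4: 7 < 10 holds -> x = 7 + 2 = 9.
Iteration 5: 9 < 10 holds -> x = 9 + 2 = 11.
Iteration 6: 11 < 10 fails; recursion stops.
x values: 1, 3, 5, 7, 9, 11; the maximum is 11.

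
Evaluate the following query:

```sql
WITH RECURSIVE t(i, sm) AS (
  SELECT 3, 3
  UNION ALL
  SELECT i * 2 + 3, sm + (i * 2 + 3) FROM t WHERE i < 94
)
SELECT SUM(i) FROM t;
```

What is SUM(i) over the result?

Base: i=3, sm=3.
Iteration 1: 3 < 94 holds -> i = 3 * 2 + 3 = 9, sm = 3 + 9 = 12.
Iteration 2: 9 < 94 holds -> i = 9 * 2 + 3 = 21, sm = 12 + 21 = 33.
Iteration 3: 21 < 94 holds -> i = 21 * 2 + 3 = 45, sm = 33 + 45 = 78.
Iteration 4: 45 < 94 holds -> i = 45 * 2 + 3 = 93, sm = 78 + 93 = 171.
Iteration 5: 93 < 94 holds -> i = 93 * 2 + 3 = 189, sm = 171 + 189 = 360.
Iteration 6: 189 < 94 fails; recursion stops.
SUM(i) = 3 + 9 + 21 + 45 + 93 + 189 = 360.

360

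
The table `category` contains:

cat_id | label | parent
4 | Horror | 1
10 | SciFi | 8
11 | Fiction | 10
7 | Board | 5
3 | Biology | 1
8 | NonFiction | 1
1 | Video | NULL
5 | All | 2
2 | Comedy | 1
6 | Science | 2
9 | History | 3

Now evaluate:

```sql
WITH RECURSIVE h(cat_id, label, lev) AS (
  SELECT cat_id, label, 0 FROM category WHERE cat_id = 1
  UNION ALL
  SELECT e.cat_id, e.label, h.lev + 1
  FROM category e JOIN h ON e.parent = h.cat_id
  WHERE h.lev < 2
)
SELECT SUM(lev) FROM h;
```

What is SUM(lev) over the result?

Base: cat_id=1 (Video) at lev 0.
Iteration 1: rows with parent in {1} -> Comedy (id 2, lev 1), Biology (id 3, lev 1), Horror (id 4, lev 1), NonFiction (id 8, lev 1).
Iteration 2: rows with parent in {2,3,4,8} -> All (id 5, lev 2), Science (id 6, lev 2), History (id 9, lev 2), SciFi (id 10, lev 2).
Iteration 3: lev < 2 fails for all current rows; recursion stops.
SUM(lev) = 0 + 1 + 1 + 1 + 1 + 2 + 2 + 2 + 2 = 12.

12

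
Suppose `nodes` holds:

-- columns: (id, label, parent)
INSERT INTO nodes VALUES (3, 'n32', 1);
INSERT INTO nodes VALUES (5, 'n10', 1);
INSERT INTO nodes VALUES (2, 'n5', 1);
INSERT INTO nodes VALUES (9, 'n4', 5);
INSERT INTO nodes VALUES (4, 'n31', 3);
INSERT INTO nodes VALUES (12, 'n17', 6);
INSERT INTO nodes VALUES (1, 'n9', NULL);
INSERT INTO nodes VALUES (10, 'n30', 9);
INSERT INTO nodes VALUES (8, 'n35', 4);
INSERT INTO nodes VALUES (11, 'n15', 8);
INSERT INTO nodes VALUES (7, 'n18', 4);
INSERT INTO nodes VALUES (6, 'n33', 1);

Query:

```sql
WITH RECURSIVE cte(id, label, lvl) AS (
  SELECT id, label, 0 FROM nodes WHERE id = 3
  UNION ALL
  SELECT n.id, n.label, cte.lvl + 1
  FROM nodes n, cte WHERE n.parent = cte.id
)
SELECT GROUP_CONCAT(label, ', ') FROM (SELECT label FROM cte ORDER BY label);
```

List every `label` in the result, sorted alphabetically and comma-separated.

n15, n18, n31, n32, n35

Base: id=3 (n32) at lvl 0.
Iteration 1: rows with parent in {3} -> n31 (id 4, lvl 1).
Iteration 2: rows with parent in {4} -> n18 (id 7, lvl 2), n35 (id 8, lvl 2).
Iteration 3: rows with parent in {7,8} -> n15 (id 11, lvl 3).
Iteration 4: no rows with parent in {11}; recursion stops.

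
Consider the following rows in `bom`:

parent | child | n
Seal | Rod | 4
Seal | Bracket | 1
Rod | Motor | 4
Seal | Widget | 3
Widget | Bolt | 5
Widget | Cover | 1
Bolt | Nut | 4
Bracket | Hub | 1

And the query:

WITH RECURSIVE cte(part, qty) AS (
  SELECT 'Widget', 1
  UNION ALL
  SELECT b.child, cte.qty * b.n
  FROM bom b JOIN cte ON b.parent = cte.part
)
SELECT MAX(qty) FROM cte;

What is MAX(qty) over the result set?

20

Base: (Widget, qty=1).
Iteration 1: components of {Widget} -> Bolt = 1*5 = 5, Cover = 1*1 = 1.
Iteration 2: components of {Bolt,Cover} -> Nut = 5*4 = 20.
Iteration 3: no further components; recursion stops.
qty values: 1, 5, 1, 20; the maximum is 20.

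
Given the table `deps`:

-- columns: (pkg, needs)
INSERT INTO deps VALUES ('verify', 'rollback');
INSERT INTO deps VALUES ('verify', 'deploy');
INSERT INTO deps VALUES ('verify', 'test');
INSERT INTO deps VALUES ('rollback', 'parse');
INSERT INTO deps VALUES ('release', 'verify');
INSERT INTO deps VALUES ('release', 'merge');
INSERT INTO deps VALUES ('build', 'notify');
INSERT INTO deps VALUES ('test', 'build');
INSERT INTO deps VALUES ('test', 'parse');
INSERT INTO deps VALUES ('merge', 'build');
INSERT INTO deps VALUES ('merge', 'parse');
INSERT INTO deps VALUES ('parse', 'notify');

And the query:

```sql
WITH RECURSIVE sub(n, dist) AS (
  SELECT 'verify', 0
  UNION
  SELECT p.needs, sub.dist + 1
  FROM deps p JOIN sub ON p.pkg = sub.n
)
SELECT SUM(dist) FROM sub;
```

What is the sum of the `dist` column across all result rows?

10

Base: (verify, dist=0).
Iteration 1: edges from {verify} -> (deploy, dist=1), (rollback, dist=1), (test, dist=1).
Iteration 2: edges from {deploy,rollback,test} -> (build, dist=2), (parse, dist=2). [UNION drops 1 duplicate row(s)]
Iteration 3: edges from {build,parse} -> (notify, dist=3). [UNION drops 1 duplicate row(s)]
Iteration 4: no outgoing edges from {notify}; recursion stops.
SUM(dist) = 0 + 1 + 1 + 1 + 2 + 2 + 3 = 10.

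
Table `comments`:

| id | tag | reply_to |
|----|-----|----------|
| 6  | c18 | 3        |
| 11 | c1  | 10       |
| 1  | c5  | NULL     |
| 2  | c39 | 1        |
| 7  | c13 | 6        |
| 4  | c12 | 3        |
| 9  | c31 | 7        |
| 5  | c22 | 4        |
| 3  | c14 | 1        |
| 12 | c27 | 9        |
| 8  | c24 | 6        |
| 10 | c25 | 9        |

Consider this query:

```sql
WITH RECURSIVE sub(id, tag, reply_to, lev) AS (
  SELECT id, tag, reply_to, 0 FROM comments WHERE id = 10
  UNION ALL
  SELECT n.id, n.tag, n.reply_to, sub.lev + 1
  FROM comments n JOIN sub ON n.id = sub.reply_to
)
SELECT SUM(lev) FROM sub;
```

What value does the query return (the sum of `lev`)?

Base: id=10 (c25), reply_to=9, lev 0.
Iteration 1: join on id=9 -> c31 (id 9, reply_to=7, lev 1).
Iteration 2: join on id=7 -> c13 (id 7, reply_to=6, lev 2).
Iteration 3: join on id=6 -> c18 (id 6, reply_to=3, lev 3).
Iteration 4: join on id=3 -> c14 (id 3, reply_to=1, lev 4).
Iteration 5: join on id=1 -> c5 (id 1, reply_to=NULL, lev 5).
Iteration 6: reply_to is NULL; no match; recursion stops.
SUM(lev) = 0 + 1 + 2 + 3 + 4 + 5 = 15.

15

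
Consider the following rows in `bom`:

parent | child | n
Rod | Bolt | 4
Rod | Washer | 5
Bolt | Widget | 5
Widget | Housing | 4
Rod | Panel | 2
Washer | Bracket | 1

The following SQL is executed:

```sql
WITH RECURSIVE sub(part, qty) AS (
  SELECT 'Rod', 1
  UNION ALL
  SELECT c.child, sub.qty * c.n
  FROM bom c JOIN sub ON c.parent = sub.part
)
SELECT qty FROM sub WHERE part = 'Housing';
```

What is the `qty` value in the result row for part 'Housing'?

Base: (Rod, qty=1).
Iteration 1: components of {Rod} -> Bolt = 1*4 = 4, Panel = 1*2 = 2, Washer = 1*5 = 5.
Iteration 2: components of {Bolt,Panel,Washer} -> Bracket = 5*1 = 5, Widget = 4*5 = 20.
Iteration 3: components of {Bracket,Widget} -> Housing = 20*4 = 80.
Iteration 4: no further components; recursion stops.

80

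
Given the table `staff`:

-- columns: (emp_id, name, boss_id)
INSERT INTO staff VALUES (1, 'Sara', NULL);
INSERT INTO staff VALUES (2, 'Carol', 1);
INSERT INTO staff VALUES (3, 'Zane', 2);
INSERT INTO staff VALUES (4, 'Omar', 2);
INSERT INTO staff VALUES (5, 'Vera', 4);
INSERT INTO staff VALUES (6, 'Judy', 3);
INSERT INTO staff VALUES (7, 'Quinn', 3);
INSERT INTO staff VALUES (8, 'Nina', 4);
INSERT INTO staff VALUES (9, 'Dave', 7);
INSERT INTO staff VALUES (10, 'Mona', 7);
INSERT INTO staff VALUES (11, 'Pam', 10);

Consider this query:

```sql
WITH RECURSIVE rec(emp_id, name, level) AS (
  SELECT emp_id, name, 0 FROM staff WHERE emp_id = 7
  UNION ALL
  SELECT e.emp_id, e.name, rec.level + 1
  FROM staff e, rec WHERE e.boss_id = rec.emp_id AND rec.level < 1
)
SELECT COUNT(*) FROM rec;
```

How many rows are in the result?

Base: emp_id=7 (Quinn) at level 0.
Iteration 1: rows with boss_id in {7} -> Dave (id 9, level 1), Mona (id 10, level 1).
Iteration 2: level < 1 fails for all current rows; recursion stops.
Total rows emitted: 3.

3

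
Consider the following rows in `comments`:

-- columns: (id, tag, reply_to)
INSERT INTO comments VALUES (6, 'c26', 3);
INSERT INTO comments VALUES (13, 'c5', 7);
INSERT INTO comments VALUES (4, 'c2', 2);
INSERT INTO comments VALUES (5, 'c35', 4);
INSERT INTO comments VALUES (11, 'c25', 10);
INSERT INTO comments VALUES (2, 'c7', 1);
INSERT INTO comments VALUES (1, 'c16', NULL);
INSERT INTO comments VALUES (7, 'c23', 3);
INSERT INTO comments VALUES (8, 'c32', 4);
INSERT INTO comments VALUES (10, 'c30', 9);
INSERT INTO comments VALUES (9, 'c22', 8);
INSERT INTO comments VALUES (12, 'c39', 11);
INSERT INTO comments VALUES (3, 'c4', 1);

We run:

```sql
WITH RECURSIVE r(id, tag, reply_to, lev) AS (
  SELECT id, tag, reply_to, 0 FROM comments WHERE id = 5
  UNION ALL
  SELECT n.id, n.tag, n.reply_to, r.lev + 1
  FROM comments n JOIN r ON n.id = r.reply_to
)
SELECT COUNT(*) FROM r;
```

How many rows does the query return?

Base: id=5 (c35), reply_to=4, lev 0.
Iteration 1: join on id=4 -> c2 (id 4, reply_to=2, lev 1).
Iteration 2: join on id=2 -> c7 (id 2, reply_to=1, lev 2).
Iteration 3: join on id=1 -> c16 (id 1, reply_to=NULL, lev 3).
Iteration 4: reply_to is NULL; no match; recursion stops.
Total rows emitted: 4.

4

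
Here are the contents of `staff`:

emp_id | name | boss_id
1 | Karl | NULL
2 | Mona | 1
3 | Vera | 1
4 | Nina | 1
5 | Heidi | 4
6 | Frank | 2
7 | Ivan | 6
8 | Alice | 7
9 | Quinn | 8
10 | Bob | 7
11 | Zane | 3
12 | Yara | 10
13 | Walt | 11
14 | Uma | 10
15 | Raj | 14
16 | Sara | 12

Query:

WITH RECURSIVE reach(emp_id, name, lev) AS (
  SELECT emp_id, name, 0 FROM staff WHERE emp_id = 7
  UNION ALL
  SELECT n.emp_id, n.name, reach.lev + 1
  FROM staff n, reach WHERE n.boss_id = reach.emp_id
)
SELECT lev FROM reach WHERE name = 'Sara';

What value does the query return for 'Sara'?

Base: emp_id=7 (Ivan) at lev 0.
Iteration 1: rows with boss_id in {7} -> Alice (id 8, lev 1), Bob (id 10, lev 1).
Iteration 2: rows with boss_id in {8,10} -> Quinn (id 9, lev 2), Yara (id 12, lev 2), Uma (id 14, lev 2).
Iteration 3: rows with boss_id in {9,12,14} -> Raj (id 15, lev 3), Sara (id 16, lev 3).
Iteration 4: no rows with boss_id in {15,16}; recursion stops.

3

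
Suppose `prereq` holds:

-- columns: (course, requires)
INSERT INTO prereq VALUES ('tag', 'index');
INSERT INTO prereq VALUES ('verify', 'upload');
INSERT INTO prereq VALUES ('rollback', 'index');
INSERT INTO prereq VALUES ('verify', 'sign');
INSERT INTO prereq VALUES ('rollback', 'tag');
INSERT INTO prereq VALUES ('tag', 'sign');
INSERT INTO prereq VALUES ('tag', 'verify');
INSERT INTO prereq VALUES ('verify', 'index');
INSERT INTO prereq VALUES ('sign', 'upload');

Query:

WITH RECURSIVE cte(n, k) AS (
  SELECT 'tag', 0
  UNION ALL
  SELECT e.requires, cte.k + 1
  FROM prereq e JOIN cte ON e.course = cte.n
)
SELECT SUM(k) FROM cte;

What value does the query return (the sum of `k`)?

14

Base: (tag, k=0).
Iteration 1: edges from {tag} -> (index, k=1), (sign, k=1), (verify, k=1).
Iteration 2: edges from {index,sign,verify} -> (index, k=2), (sign, k=2), (upload, k=2) x2. [UNION ALL keeps all 4 new rows, including repeats]
Iteration 3: edges from {index,sign,upload} -> (upload, k=3).
Iteration 4: no outgoing edges from {upload}; recursion stops.
SUM(k) = 0 + 1 + 1 + 1 + 2 + 2 + 2 + 2 + 3 = 14.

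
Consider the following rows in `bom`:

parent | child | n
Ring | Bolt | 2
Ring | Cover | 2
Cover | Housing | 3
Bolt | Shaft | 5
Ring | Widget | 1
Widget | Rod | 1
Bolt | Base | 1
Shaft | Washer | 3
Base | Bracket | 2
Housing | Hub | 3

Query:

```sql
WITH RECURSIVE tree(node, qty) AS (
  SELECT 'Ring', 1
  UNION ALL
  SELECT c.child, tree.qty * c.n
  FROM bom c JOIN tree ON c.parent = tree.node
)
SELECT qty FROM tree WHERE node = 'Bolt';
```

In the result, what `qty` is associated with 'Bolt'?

2

Base: (Ring, qty=1).
Iteration 1: components of {Ring} -> Bolt = 1*2 = 2, Cover = 1*2 = 2, Widget = 1*1 = 1.
Iteration 2: components of {Bolt,Cover,Widget} -> Base = 2*1 = 2, Housing = 2*3 = 6, Rod = 1*1 = 1, Shaft = 2*5 = 10.
Iteration 3: components of {Base,Housing,Rod,Shaft} -> Bracket = 2*2 = 4, Hub = 6*3 = 18, Washer = 10*3 = 30.
Iteration 4: no further components; recursion stops.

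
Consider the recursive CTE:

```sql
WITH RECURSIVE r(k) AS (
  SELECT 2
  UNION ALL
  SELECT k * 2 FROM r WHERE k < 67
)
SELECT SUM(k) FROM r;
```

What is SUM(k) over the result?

Base: k=2.
Iteration 1: 2 < 67 holds -> k = 2 * 2 = 4.
Iteration 2: 4 < 67 holds -> k = 4 * 2 = 8.
Iteration 3: 8 < 67 holds -> k = 8 * 2 = 16.
Iteration 4: 16 < 67 holds -> k = 16 * 2 = 32.
Iteration 5: 32 < 67 holds -> k = 32 * 2 = 64.
Iteration 6: 64 < 67 holds -> k = 64 * 2 = 128.
Iteration 7: 128 < 67 fails; recursion stops.
SUM(k) = 2 + 4 + 8 + 16 + 32 + 64 + 128 = 254.

254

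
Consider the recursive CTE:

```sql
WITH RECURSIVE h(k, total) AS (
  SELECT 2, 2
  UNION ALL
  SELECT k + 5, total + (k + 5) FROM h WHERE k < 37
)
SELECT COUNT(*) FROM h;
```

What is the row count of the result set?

8

Base: k=2, total=2.
Iteration 1: 2 < 37 holds -> k = 2 + 5 = 7, total = 2 + 7 = 9.
Iteration 2: 7 < 37 holds -> k = 7 + 5 = 12, total = 9 + 12 = 21.
Iteration 3: 12 < 37 holds -> k = 12 + 5 = 17, total = 21 + 17 = 38.
Iteration 4: 17 < 37 holds -> k = 17 + 5 = 22, total = 38 + 22 = 60.
Iteration 5: 22 < 37 holds -> k = 22 + 5 = 27, total = 60 + 27 = 87.
Iteration 6: 27 < 37 holds -> k = 27 + 5 = 32, total = 87 + 32 = 119.
Iteration 7: 32 < 37 holds -> k = 32 + 5 = 37, total = 119 + 37 = 156.
Iteration 8: 37 < 37 fails; recursion stops.
Total rows emitted: 8.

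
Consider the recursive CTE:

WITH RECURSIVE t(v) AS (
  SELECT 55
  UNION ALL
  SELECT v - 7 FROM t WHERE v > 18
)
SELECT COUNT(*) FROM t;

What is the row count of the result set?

Base: v=55.
Iteration 1: 55 > 18 holds -> v = 55 - 7 = 48.
Iteration 2: 48 > 18 holds -> v = 48 - 7 = 41.
Iteration 3: 41 > 18 holds -> v = 41 - 7 = 34.
Iteration 4: 34 > 18 holds -> v = 34 - 7 = 27.
Iteration 5: 27 > 18 holds -> v = 27 - 7 = 20.
Iteration 6: 20 > 18 holds -> v = 20 - 7 = 13.
Iteration 7: 13 > 18 fails; recursion stops.
Total rows emitted: 7.

7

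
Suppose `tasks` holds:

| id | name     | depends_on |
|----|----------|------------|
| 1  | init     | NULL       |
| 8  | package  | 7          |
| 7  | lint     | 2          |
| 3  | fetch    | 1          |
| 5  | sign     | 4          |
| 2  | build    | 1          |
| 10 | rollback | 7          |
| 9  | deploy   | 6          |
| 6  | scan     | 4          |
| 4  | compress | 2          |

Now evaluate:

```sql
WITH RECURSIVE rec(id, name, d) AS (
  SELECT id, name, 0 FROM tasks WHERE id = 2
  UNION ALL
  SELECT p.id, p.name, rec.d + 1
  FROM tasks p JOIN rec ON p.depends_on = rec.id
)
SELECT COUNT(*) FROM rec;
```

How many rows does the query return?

8

Base: id=2 (build) at d 0.
Iteration 1: rows with depends_on in {2} -> compress (id 4, d 1), lint (id 7, d 1).
Iteration 2: rows with depends_on in {4,7} -> sign (id 5, d 2), scan (id 6, d 2), package (id 8, d 2), rollback (id 10, d 2).
Iteration 3: rows with depends_on in {5,6,8,10} -> deploy (id 9, d 3).
Iteration 4: no rows with depends_on in {9}; recursion stops.
Total rows emitted: 8.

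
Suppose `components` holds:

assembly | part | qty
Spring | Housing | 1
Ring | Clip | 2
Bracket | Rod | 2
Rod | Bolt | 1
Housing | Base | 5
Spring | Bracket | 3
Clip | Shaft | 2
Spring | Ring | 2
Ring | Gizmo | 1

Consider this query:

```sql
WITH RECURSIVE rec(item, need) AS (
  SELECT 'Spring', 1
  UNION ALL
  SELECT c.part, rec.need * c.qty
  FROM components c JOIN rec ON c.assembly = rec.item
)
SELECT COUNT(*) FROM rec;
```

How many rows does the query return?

Base: (Spring, need=1).
Iteration 1: components of {Spring} -> Bracket = 1*3 = 3, Housing = 1*1 = 1, Ring = 1*2 = 2.
Iteration 2: components of {Bracket,Housing,Ring} -> Base = 1*5 = 5, Clip = 2*2 = 4, Gizmo = 2*1 = 2, Rod = 3*2 = 6.
Iteration 3: components of {Base,Clip,Gizmo,Rod} -> Bolt = 6*1 = 6, Shaft = 4*2 = 8.
Iteration 4: no further components; recursion stops.
Total rows emitted: 10.

10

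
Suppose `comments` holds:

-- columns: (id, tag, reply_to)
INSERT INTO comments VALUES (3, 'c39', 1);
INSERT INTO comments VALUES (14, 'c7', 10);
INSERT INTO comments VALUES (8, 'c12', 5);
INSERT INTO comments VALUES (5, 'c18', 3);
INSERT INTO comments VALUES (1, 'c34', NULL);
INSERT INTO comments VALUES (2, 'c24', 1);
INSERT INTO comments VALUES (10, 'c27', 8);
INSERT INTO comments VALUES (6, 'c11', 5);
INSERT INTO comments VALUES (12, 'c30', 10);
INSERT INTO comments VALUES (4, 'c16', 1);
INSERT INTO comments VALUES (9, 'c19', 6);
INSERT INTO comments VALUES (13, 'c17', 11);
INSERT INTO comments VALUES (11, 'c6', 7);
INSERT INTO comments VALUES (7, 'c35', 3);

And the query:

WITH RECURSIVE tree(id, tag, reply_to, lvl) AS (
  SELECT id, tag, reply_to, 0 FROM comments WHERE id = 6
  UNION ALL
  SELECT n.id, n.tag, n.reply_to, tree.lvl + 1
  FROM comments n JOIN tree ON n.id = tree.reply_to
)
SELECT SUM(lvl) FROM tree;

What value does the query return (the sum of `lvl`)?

6

Base: id=6 (c11), reply_to=5, lvl 0.
Iteration 1: join on id=5 -> c18 (id 5, reply_to=3, lvl 1).
Iteration 2: join on id=3 -> c39 (id 3, reply_to=1, lvl 2).
Iteration 3: join on id=1 -> c34 (id 1, reply_to=NULL, lvl 3).
Iteration 4: reply_to is NULL; no match; recursion stops.
SUM(lvl) = 0 + 1 + 2 + 3 = 6.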